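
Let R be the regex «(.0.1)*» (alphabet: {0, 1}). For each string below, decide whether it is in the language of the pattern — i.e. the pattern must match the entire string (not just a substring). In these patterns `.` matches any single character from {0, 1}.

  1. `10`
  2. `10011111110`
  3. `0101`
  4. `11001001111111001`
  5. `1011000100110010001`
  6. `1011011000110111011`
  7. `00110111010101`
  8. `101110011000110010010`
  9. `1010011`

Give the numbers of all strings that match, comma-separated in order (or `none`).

none

1 → no match
2 → no match
3 → no match
4 → no match
5 → no match
6 → no match
7 → no match
8 → no match
9 → no match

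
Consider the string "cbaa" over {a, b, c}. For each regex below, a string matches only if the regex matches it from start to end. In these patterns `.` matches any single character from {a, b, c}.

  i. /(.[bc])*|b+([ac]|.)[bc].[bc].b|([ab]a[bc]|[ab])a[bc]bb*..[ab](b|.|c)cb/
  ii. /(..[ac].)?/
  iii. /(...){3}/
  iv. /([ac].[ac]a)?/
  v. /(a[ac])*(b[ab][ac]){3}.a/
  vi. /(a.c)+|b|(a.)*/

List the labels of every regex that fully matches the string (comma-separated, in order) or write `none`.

ii, iv

i → no match
ii → match
iii → no match
iv → match
v → no match
vi → no match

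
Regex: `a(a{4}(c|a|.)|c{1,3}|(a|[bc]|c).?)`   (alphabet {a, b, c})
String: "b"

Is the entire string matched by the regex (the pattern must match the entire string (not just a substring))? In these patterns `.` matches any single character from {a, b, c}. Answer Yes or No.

No

Every match must start with "a", but "b" does not.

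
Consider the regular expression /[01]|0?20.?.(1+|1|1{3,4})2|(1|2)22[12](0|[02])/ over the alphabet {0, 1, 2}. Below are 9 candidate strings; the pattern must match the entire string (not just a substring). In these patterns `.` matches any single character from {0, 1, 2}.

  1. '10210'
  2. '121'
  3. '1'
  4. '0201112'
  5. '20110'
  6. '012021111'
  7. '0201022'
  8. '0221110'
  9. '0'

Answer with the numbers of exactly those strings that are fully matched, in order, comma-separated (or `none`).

3, 4, 9

1 → no match
2 → no match
3 → match
4 → match
5 → no match
6 → no match
7 → no match
8 → no match
9 → match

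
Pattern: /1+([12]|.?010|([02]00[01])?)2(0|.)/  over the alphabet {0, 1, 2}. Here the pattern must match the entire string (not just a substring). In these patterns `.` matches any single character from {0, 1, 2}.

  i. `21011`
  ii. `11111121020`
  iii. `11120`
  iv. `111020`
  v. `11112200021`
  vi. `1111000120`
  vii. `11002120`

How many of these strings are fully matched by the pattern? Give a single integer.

i → no match — must start with `1`
ii → no match
iii → match
iv → no match
v → no match
vi → match
vii → no match
Total matched: 2

2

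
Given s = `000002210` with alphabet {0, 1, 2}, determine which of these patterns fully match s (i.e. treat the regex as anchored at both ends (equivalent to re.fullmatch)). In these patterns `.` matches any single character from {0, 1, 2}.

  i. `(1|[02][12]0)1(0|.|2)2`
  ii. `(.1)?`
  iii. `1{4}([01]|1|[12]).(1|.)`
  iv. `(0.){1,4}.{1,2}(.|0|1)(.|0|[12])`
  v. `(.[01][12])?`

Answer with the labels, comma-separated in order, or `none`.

iv

i → no match — must end with `2`
ii → no match
iii → no match — must start with `1`
iv → match
v → no match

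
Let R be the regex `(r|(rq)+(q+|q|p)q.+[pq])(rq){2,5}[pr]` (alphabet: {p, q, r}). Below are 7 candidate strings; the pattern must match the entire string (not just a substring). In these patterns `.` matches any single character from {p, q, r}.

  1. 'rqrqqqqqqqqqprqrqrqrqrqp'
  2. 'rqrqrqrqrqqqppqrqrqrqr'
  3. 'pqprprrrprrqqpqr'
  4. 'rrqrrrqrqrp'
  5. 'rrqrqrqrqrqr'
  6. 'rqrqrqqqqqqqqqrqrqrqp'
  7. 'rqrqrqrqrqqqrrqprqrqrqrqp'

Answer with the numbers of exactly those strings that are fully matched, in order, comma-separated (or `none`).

1, 2, 5, 6, 7

1 → match
2 → match
3 → no match
4 → no match
5 → match
6 → match
7 → match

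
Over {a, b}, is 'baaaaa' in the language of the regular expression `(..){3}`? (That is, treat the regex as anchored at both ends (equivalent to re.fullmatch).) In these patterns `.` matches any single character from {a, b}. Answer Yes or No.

Yes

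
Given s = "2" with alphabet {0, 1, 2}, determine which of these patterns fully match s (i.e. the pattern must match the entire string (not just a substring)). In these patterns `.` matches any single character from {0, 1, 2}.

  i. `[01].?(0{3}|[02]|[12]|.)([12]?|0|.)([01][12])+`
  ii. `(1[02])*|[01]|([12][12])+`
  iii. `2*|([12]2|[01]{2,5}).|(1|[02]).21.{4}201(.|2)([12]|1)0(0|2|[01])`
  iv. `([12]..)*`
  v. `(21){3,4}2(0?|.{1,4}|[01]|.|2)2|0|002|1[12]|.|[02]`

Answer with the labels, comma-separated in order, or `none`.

i → no match
ii → no match
iii → match
iv → no match
v → match

iii, v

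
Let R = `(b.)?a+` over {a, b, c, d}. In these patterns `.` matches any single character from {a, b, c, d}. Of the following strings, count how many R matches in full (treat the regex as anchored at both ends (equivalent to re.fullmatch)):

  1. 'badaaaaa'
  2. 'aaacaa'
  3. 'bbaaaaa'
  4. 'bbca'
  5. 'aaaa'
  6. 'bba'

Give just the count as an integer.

3

1 → no match
2 → no match
3 → match
4 → no match
5 → match
6 → match
Total matched: 3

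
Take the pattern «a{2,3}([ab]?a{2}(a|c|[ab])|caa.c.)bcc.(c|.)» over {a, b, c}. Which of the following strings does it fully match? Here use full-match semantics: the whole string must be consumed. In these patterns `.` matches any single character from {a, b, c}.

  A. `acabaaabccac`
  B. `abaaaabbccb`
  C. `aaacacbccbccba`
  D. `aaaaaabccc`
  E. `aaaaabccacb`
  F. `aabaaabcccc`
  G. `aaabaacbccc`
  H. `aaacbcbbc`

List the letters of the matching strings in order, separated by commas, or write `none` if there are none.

F

A → no match
B → no match
C → no match
D → no match
E → no match
F → match
G → no match
H → no match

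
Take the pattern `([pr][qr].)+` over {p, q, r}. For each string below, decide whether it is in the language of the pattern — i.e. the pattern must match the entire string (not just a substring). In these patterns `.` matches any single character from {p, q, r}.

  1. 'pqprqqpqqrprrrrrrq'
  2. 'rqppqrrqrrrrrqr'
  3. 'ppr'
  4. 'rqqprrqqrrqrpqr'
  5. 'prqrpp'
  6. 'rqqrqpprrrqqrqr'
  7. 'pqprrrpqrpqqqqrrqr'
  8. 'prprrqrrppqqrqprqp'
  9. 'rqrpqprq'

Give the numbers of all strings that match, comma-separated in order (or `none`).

2, 6, 8

1 → no match
2 → match
3 → no match
4 → no match
5 → no match
6 → match
7 → no match
8 → match
9 → no match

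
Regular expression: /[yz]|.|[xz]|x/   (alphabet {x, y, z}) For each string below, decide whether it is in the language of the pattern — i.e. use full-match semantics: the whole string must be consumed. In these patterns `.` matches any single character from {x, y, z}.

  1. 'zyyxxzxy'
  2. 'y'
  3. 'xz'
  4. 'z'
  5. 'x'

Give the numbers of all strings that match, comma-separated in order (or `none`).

2, 4, 5

1 → no match
2 → match
3 → no match
4 → match
5 → match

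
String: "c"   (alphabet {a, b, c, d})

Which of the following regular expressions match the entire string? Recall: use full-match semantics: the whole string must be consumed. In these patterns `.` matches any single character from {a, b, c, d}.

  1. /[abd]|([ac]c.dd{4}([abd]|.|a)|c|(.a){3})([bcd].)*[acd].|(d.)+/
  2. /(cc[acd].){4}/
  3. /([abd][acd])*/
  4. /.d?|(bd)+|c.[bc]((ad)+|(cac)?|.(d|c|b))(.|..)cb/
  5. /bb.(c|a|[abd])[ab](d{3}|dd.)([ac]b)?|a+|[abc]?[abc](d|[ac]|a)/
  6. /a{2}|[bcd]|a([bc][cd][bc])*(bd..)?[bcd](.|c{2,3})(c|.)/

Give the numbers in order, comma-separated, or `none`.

1 → no match
2 → no match — must start with "cc"
3 → no match
4 → match
5 → no match
6 → match

4, 6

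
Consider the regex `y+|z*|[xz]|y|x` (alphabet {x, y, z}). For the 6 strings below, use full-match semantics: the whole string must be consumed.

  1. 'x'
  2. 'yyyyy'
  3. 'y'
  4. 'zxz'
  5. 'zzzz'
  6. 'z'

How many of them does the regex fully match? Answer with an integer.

1 → match
2 → match
3 → match
4 → no match
5 → match
6 → match
Total matched: 5

5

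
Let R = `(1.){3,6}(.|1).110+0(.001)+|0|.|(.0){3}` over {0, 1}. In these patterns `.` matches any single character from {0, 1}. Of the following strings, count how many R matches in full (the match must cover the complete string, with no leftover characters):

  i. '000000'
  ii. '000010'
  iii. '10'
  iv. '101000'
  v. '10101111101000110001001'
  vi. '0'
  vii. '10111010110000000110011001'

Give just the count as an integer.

6

i → match
ii → match
iii → no match
iv → match
v → match
vi → match
vii → match
Total matched: 6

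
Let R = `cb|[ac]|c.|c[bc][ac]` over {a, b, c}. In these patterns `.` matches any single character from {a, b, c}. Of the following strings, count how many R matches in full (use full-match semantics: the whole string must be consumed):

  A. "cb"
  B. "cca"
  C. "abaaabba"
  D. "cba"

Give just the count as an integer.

3

A → match
B → match
C → no match
D → match
Total matched: 3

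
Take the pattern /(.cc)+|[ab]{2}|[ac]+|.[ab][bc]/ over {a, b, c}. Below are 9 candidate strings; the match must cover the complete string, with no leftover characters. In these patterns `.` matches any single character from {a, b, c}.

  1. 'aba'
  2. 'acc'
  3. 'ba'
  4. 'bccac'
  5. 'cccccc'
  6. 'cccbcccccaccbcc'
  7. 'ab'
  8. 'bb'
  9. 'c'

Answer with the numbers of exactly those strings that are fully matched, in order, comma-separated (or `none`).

1 → no match
2 → match
3 → match
4 → no match
5 → match
6 → match
7 → match
8 → match
9 → match

2, 3, 5, 6, 7, 8, 9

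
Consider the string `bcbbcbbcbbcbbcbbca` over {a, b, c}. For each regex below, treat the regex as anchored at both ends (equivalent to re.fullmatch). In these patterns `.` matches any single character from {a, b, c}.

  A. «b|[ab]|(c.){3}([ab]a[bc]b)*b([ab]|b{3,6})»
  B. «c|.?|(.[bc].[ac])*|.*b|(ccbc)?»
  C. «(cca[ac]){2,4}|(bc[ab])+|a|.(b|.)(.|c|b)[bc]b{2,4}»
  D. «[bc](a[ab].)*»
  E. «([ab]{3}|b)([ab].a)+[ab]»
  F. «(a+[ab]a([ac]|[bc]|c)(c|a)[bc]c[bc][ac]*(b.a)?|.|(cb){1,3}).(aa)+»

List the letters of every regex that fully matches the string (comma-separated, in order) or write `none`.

C

A → no match
B → no match
C → match
D → no match
E → no match
F → no match — must end with `aa`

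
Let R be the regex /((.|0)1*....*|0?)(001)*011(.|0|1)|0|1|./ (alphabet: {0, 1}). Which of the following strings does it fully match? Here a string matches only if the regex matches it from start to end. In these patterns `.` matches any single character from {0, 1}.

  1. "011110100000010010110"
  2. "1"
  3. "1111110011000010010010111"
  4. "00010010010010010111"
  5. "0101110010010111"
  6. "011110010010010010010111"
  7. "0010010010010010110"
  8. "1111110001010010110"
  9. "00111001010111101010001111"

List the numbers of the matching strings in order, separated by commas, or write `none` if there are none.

1, 2, 3, 4, 5, 6, 7, 8

1 → match
2 → match
3 → match
4 → match
5 → match
6 → match
7 → match
8 → match
9 → no match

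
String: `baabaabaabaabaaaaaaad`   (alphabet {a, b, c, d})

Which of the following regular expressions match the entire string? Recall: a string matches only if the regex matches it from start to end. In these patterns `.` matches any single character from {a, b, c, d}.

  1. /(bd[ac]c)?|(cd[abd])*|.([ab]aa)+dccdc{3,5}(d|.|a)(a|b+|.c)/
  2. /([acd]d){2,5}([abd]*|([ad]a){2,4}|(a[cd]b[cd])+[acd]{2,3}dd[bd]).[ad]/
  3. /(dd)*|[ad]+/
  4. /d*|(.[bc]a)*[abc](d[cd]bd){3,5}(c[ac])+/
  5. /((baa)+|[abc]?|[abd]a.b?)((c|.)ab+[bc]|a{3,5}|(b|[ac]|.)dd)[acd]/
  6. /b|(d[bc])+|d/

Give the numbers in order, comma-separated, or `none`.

5

1 → no match
2 → no match
3 → no match
4 → no match
5 → match
6 → no match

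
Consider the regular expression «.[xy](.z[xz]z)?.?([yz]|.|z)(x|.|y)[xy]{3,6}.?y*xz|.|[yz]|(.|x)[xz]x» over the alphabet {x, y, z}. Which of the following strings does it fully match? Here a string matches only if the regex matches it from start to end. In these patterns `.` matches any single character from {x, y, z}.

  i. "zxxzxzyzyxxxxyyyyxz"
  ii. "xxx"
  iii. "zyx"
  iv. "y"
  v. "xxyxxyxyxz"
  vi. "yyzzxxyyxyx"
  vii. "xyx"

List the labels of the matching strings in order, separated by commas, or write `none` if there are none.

i, ii, iv, v

i → match
ii → match
iii → no match
iv → match
v → match
vi → no match
vii → no match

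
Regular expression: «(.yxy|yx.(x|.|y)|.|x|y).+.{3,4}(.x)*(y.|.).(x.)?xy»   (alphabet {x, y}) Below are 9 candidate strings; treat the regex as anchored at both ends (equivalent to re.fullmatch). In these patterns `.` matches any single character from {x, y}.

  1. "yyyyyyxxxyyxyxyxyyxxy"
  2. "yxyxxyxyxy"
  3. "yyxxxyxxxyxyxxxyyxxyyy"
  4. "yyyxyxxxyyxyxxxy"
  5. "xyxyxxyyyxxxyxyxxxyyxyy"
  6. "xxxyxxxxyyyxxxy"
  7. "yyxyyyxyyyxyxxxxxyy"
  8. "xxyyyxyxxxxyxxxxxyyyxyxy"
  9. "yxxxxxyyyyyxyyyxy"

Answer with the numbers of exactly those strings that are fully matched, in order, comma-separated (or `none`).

1, 2, 4, 6, 8, 9

1 → match
2 → match
3 → no match — must end with "xy"
4 → match
5 → no match — must end with "xy"
6 → match
7 → no match — must end with "xy"
8 → match
9 → match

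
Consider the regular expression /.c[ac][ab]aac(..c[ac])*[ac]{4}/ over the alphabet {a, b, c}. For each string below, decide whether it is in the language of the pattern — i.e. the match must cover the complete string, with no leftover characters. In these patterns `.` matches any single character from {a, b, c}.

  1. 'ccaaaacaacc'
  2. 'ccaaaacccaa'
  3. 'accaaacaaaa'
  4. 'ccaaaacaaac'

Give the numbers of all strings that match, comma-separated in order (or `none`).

1 → match
2 → match
3 → match
4 → match

1, 2, 3, 4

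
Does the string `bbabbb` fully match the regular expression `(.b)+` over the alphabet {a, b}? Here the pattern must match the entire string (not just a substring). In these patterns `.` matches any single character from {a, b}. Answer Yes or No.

Yes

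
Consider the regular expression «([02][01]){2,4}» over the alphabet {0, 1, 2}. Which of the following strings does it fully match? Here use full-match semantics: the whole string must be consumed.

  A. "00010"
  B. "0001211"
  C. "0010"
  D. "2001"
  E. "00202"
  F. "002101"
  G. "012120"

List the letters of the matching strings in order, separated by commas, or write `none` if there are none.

D, F, G

A. "00010" → no match
B. "0001211" → no match
C. "0010" → no match
D. "2001" → match
E. "00202" → no match
F. "002101" → match
G. "012120" → match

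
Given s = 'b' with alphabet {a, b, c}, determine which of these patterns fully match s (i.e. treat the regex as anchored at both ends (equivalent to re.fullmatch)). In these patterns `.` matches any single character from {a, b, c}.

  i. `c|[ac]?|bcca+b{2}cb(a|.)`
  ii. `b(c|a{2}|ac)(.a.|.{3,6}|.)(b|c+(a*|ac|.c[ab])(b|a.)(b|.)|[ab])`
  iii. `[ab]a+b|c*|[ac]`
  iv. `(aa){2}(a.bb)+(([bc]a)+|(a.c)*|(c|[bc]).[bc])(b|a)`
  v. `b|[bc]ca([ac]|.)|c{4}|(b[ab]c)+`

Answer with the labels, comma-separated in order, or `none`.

v

i → no match
ii → no match
iii → no match
iv → no match — must start with 'aa'
v → match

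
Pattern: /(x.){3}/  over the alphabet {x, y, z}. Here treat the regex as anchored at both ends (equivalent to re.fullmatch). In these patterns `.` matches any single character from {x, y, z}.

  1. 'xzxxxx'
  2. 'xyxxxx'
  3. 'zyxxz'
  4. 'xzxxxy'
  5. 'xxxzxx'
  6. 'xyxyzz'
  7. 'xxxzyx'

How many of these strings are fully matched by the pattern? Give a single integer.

4

1 → match
2 → match
3 → no match — must start with 'x'
4 → match
5 → match
6 → no match
7 → no match
Total matched: 4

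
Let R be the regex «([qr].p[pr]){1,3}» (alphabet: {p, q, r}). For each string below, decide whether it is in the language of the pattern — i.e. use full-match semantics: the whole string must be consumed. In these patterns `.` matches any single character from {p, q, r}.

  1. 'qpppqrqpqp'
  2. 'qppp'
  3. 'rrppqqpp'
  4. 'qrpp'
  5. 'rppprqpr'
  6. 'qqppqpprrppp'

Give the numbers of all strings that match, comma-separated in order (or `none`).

2, 3, 4, 5, 6

1 → no match
2 → match
3 → match
4 → match
5 → match
6 → match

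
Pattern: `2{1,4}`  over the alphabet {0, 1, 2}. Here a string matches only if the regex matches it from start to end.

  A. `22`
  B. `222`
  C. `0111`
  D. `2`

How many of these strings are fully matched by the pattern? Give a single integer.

A → match
B → match
C → no match — must start with `2`
D → match
Total matched: 3

3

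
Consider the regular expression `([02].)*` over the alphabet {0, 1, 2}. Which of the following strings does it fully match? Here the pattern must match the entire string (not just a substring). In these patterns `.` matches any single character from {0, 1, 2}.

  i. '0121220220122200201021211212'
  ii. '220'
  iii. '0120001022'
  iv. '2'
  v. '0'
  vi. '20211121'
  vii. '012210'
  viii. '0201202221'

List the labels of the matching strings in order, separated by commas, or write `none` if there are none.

viii

i → no match
ii → no match
iii → no match
iv → no match
v → no match
vi → no match
vii → no match
viii → match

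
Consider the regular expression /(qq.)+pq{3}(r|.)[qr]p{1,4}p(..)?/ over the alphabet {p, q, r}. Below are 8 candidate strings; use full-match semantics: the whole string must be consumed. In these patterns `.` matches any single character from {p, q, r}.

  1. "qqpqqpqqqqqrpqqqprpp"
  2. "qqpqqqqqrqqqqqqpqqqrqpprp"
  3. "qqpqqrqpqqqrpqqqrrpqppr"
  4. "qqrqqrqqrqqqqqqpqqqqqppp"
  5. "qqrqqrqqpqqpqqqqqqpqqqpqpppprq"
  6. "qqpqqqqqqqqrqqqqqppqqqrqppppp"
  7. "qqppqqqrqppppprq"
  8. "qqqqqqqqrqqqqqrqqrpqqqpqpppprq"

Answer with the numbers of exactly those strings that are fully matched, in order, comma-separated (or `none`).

1 → match
2 → match
3 → no match
4 → match
5 → match
6 → match
7 → match
8 → match

1, 2, 4, 5, 6, 7, 8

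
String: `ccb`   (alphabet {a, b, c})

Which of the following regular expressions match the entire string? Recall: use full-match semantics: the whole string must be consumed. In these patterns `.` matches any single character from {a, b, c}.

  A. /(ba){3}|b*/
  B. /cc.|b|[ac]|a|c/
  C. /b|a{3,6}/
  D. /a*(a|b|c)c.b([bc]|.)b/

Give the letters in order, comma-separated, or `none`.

B

A → no match
B → match
C → no match
D → no match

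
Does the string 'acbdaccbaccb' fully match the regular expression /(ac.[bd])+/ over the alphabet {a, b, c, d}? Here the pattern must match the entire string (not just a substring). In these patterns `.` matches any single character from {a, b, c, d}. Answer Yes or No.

Yes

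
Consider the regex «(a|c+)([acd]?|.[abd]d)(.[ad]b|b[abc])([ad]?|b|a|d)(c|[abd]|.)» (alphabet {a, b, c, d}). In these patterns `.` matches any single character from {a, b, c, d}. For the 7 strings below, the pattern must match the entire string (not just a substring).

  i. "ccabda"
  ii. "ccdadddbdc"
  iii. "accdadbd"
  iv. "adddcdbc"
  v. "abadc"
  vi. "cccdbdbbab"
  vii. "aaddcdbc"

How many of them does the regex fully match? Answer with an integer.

i → match
ii → match
iii → no match
iv → match
v → match
vi → match
vii → match
Total matched: 6

6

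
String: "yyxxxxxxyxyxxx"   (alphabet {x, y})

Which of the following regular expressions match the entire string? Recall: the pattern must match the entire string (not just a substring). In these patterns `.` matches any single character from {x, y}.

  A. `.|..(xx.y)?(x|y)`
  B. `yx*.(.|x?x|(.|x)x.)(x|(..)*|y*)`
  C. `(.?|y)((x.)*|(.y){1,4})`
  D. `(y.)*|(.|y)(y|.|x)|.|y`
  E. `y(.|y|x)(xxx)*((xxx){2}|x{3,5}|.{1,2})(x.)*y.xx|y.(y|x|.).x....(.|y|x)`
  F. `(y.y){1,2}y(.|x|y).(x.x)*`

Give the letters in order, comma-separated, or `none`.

A → no match
B → match
C → no match
D → no match
E → match
F → no match

B, E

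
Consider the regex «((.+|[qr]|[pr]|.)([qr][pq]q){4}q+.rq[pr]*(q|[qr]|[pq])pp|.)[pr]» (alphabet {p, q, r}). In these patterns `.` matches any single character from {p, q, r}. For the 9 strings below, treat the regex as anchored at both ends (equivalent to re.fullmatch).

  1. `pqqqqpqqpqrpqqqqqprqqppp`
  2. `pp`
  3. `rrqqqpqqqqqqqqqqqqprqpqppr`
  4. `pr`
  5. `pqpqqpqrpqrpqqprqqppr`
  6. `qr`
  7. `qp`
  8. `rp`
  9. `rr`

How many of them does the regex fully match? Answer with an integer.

9

1 → match
2. `pp` → match
3 → match
4. `pr` → match
5 → match
6. `qr` → match
7. `qp` → match
8. `rp` → match
9. `rr` → match
Total matched: 9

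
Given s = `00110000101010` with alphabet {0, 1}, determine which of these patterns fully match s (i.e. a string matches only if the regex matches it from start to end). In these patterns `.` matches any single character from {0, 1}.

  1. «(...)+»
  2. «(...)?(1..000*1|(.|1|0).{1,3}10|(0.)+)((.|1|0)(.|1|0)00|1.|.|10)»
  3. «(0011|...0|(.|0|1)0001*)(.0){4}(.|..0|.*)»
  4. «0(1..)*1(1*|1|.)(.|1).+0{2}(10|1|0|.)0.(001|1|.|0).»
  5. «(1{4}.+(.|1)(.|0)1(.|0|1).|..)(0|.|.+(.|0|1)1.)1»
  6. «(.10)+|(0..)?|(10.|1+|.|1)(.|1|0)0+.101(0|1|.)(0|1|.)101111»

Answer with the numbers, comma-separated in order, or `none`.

1 → no match
2 → no match
3 → match
4 → no match
5 → no match — must end with `1`
6 → no match

3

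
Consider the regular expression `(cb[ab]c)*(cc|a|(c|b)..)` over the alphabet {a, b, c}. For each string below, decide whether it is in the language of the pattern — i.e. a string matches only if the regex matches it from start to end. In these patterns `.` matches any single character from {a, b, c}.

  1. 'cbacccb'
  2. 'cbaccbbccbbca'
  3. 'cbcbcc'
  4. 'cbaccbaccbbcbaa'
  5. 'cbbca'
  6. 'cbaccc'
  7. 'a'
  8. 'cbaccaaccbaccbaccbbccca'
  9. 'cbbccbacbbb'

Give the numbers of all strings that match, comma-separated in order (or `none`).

1, 2, 4, 5, 6, 7, 9

1 → match
2 → match
3 → no match
4 → match
5 → match
6 → match
7 → match
8 → no match
9 → match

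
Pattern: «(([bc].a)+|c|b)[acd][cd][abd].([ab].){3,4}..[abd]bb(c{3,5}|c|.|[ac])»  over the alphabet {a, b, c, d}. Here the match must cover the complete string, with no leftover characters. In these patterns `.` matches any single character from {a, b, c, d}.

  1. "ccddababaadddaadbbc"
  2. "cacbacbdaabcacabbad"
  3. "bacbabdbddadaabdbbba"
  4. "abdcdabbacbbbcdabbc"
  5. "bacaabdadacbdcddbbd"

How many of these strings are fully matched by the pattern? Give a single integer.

1 → no match
2 → no match
3 → no match
4 → no match
5 → match
Total matched: 1

1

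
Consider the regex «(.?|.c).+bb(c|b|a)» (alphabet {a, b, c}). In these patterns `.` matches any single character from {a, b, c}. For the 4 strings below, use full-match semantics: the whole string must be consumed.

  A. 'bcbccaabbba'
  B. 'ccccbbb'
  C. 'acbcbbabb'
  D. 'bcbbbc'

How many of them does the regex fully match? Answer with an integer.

A → match
B → match
C → no match
D → match
Total matched: 3

3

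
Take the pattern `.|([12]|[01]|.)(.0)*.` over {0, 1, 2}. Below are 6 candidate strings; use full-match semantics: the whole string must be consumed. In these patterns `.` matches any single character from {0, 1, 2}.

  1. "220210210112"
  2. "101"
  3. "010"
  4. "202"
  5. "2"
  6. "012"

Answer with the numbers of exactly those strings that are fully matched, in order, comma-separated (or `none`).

5

1 → no match
2 → no match
3 → no match
4 → no match
5 → match
6 → no match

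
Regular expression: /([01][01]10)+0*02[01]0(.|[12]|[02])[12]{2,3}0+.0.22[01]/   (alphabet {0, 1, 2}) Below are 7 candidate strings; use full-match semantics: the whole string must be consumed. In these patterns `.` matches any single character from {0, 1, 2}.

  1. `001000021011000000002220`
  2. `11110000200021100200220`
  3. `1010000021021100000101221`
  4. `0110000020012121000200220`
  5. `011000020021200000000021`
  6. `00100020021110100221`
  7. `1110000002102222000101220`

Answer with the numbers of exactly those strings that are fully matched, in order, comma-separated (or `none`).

1 → no match
2 → no match
3 → match
4 → no match
5 → no match
6 → match
7 → match

3, 6, 7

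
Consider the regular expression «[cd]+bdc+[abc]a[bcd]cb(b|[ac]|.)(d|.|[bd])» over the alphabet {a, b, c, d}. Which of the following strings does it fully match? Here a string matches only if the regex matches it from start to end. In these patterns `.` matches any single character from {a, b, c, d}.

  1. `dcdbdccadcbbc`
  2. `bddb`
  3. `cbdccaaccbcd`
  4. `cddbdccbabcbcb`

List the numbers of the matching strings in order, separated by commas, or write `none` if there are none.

1 → match
2 → no match
3 → match
4 → match

1, 3, 4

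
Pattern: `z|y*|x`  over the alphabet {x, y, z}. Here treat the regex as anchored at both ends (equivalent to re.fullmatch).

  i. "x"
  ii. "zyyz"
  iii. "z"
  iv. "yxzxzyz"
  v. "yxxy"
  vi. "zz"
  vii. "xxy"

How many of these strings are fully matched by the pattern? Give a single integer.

2

i → match
ii → no match
iii → match
iv → no match
v → no match
vi → no match
vii → no match
Total matched: 2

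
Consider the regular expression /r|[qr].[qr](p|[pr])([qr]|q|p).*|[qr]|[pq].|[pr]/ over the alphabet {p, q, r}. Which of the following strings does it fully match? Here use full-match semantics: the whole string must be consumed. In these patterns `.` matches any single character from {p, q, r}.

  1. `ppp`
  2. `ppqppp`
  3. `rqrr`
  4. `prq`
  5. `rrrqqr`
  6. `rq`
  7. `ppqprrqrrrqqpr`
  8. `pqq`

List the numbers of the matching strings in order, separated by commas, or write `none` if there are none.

1 → no match
2 → no match
3 → no match
4 → no match
5 → no match
6 → no match
7 → no match
8 → no match

none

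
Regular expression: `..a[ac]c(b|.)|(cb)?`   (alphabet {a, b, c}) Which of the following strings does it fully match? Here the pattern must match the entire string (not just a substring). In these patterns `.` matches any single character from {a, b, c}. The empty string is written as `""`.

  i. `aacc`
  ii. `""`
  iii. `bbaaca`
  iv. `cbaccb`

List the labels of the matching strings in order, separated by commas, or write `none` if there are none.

i → no match
ii → match
iii → match
iv → match

ii, iii, iv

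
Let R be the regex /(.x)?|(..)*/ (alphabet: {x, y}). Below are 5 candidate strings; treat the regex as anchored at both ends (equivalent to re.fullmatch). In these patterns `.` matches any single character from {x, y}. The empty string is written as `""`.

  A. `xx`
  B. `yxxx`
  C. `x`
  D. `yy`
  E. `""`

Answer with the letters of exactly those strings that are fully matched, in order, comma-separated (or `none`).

A. `xx` → match
B. `yxxx` → match
C. `x` → no match
D. `yy` → match
E. `""` → match

A, B, D, E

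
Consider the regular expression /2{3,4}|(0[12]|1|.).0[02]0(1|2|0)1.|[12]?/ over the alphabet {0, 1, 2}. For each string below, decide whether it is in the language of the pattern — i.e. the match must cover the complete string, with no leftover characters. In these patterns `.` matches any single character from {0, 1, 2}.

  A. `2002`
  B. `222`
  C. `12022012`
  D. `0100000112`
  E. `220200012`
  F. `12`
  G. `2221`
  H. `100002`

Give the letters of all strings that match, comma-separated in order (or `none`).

A → no match
B → match
C → no match
D → no match
E → no match
F → no match
G → no match
H → no match

B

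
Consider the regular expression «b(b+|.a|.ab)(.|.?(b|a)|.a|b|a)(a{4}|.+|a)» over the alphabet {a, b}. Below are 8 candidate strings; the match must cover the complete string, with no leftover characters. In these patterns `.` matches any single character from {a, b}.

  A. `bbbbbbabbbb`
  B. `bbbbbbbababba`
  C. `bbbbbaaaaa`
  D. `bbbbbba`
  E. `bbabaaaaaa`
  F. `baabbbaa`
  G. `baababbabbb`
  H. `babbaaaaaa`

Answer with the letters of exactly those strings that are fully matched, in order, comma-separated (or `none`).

A, B, C, D, E, F, G

A → match
B → match
C → match
D → match
E → match
F → match
G → match
H → no match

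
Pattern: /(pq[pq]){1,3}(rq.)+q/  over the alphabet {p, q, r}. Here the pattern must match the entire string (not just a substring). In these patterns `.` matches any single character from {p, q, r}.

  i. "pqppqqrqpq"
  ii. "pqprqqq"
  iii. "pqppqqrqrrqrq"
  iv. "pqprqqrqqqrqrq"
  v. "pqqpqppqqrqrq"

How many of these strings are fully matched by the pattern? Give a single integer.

4

i → match
ii → match
iii → match
iv → no match
v → match
Total matched: 4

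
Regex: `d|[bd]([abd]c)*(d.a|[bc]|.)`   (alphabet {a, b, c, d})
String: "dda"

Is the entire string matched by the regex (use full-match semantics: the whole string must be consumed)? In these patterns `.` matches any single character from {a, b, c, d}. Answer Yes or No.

No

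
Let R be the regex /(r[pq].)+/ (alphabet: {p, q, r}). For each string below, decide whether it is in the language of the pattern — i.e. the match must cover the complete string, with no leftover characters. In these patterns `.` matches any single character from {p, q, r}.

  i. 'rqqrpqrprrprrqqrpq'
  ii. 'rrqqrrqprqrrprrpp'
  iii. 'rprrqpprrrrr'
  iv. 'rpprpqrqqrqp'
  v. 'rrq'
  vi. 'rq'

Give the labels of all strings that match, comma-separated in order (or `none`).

i, iv

i → match
ii → no match
iii → no match
iv → match
v → no match
vi → no match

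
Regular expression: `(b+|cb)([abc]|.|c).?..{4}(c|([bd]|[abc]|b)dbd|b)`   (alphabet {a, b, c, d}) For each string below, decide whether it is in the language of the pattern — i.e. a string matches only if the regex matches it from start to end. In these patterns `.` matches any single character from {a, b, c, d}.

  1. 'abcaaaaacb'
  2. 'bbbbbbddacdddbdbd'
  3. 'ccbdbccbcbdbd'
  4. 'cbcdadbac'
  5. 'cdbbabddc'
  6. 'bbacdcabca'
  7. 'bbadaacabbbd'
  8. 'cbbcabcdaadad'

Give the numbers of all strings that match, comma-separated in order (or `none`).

2, 4

1. 'abcaaaaacb' → no match
2 → match
3 → no match
4. 'cbcdadbac' → match
5. 'cdbbabddc' → no match
6. 'bbacdcabca' → no match
7. 'bbadaacabbbd' → no match
8 → no match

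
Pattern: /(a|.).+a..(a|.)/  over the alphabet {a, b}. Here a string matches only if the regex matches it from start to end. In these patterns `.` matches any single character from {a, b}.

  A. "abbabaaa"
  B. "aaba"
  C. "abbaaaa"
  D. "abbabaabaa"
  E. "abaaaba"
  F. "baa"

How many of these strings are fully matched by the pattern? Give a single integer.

3

A. "abbabaaa" → no match
B. "aaba" → no match
C. "abbaaaa" → match
D. "abbabaabaa" → match
E. "abaaaba" → match
F. "baa" → no match
Total matched: 3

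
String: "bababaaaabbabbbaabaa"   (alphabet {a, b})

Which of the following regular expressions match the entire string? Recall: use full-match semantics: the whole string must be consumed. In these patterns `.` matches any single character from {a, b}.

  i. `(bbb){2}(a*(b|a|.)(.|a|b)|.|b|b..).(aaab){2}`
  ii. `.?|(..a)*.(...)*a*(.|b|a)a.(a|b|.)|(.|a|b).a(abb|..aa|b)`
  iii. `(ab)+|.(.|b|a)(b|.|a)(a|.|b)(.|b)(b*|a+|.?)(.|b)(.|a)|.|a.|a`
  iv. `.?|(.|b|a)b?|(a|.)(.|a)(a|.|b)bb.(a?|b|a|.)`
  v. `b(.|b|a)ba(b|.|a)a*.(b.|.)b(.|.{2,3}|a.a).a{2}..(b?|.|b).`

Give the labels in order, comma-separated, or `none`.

i → no match — must start with "bbb"
ii → no match
iii → no match
iv → no match
v → match

v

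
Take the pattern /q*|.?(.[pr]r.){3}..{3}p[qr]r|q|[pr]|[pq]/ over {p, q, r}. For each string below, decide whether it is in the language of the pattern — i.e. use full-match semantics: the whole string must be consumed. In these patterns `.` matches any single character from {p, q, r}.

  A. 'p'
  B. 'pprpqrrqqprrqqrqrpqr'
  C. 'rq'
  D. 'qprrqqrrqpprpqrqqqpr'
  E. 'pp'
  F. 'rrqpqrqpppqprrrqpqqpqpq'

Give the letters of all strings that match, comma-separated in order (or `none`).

A

A → match
B → no match
C → no match
D → no match
E → no match
F → no match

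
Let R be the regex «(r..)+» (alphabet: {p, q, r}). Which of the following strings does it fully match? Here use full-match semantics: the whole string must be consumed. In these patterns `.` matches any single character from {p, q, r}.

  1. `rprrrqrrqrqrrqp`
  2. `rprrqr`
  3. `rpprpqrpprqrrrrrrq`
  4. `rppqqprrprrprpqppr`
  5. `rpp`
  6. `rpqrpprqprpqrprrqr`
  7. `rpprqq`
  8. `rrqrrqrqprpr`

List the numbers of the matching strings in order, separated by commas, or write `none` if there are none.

1 → match
2 → match
3 → match
4 → no match
5 → match
6 → match
7 → match
8 → match

1, 2, 3, 5, 6, 7, 8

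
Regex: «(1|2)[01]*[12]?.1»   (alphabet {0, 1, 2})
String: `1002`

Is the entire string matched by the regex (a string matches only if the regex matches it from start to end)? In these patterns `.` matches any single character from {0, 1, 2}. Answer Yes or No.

No

Every match must end with `1`, but `1002` does not.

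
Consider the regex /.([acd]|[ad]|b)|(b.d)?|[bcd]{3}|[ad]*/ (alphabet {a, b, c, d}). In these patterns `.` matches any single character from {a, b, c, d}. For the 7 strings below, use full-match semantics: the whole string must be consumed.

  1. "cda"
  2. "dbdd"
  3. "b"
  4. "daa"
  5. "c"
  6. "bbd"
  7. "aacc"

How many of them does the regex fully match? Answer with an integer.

2

1 → no match
2 → no match
3 → no match
4 → match
5 → no match
6 → match
7 → no match
Total matched: 2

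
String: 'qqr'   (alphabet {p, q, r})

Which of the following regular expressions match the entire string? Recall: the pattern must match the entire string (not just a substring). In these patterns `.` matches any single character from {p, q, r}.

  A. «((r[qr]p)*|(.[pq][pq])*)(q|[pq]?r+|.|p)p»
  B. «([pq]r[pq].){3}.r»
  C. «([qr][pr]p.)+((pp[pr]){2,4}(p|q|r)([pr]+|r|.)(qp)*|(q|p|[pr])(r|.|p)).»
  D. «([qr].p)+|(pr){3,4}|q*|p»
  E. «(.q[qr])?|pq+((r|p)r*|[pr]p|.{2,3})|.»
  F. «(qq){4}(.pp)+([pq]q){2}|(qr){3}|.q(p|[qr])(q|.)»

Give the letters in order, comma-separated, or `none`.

A → no match — must end with 'p'
B → no match
C → no match
D → no match
E → match
F → no match

E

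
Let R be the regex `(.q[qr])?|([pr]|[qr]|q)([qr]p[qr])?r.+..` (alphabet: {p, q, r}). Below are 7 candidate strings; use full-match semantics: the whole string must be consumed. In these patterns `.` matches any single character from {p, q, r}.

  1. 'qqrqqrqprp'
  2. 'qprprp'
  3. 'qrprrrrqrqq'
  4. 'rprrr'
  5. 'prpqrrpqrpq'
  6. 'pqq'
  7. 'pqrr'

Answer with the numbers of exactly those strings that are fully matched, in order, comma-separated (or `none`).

1 → no match
2 → no match
3 → match
4 → no match
5 → match
6 → match
7 → no match

3, 5, 6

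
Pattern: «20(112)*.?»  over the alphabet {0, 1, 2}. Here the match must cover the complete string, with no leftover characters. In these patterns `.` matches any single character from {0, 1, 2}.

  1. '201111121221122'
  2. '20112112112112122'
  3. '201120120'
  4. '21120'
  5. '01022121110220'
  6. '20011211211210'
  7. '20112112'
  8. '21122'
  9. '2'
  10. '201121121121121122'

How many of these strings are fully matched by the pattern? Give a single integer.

2

1 → no match
2 → no match
3. '201120120' → no match
4. '21120' → no match — must start with '20'
5 → no match — must start with '20'
6 → no match
7. '20112112' → match
8. '21122' → no match — must start with '20'
9. '2' → no match — must start with '20'
10 → match
Total matched: 2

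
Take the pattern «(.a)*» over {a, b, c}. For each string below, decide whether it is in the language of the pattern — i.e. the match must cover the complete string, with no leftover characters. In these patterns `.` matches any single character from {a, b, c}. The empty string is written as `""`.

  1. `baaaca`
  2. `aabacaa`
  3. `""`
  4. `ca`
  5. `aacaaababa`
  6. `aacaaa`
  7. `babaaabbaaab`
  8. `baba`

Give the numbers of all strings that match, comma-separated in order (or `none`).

1. `baaaca` → match
2. `aabacaa` → no match
3. `""` → match
4. `ca` → match
5. `aacaaababa` → match
6. `aacaaa` → match
7. `babaaabbaaab` → no match
8. `baba` → match

1, 3, 4, 5, 6, 8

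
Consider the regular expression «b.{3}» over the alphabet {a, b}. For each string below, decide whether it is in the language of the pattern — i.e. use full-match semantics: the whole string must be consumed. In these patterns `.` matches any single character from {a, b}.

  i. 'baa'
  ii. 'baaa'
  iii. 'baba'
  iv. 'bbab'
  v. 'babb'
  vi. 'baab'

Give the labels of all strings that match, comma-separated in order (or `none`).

ii, iii, iv, v, vi

i → no match
ii → match
iii → match
iv → match
v → match
vi → match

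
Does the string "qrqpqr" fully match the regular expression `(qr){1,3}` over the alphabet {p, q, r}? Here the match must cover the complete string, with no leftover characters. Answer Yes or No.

No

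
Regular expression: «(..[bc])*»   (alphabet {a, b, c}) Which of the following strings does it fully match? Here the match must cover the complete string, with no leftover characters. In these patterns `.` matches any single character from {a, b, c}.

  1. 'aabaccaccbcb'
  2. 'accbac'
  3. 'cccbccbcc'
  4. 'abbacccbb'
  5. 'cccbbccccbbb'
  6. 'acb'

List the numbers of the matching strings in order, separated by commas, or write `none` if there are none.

1, 2, 3, 4, 5, 6

1. 'aabaccaccbcb' → match
2. 'accbac' → match
3. 'cccbccbcc' → match
4. 'abbacccbb' → match
5. 'cccbbccccbbb' → match
6. 'acb' → match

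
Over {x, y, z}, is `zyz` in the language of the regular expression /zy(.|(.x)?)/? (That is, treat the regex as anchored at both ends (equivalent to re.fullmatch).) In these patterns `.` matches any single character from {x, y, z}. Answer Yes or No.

Yes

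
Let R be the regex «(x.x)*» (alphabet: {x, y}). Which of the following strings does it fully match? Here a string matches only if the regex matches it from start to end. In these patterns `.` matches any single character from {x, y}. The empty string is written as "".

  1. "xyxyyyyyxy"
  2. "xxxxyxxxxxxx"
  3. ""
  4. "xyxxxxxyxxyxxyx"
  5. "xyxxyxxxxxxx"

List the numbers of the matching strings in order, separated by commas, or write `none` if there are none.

1 → no match
2 → match
3 → match
4 → match
5 → match

2, 3, 4, 5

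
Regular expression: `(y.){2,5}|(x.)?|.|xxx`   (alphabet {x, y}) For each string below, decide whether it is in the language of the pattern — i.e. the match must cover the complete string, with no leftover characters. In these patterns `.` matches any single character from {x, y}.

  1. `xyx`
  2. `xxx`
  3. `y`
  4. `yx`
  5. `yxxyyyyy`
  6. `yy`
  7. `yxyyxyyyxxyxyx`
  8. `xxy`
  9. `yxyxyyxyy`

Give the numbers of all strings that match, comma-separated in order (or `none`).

2, 3

1. `xyx` → no match
2. `xxx` → match
3. `y` → match
4. `yx` → no match
5. `yxxyyyyy` → no match
6. `yy` → no match
7 → no match
8. `xxy` → no match
9. `yxyxyyxyy` → no match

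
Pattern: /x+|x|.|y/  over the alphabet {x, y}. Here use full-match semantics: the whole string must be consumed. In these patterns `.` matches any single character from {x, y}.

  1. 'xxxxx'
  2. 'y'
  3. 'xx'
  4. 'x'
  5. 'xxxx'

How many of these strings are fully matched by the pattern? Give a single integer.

1 → match
2 → match
3 → match
4 → match
5 → match
Total matched: 5

5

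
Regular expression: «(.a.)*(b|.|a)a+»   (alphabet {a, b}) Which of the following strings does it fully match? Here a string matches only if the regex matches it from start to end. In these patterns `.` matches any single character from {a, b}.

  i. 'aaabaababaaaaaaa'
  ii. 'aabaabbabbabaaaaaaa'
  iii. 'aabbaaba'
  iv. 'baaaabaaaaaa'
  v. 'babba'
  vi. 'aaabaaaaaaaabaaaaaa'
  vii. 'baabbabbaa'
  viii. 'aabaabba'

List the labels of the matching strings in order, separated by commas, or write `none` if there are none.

i, ii, iii, iv, v, vi, viii

i → match
ii → match
iii → match
iv → match
v → match
vi → match
vii → no match
viii → match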